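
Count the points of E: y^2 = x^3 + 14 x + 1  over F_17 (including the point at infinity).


For each x in F_17, count y with y^2 = x^3 + 14 x + 1 mod 17:
  x = 0: RHS = 1, y in [1, 16]  -> 2 point(s)
  x = 1: RHS = 16, y in [4, 13]  -> 2 point(s)
  x = 3: RHS = 2, y in [6, 11]  -> 2 point(s)
  x = 4: RHS = 2, y in [6, 11]  -> 2 point(s)
  x = 5: RHS = 9, y in [3, 14]  -> 2 point(s)
  x = 7: RHS = 0, y in [0]  -> 1 point(s)
  x = 8: RHS = 13, y in [8, 9]  -> 2 point(s)
  x = 10: RHS = 2, y in [6, 11]  -> 2 point(s)
  x = 13: RHS = 0, y in [0]  -> 1 point(s)
  x = 14: RHS = 0, y in [0]  -> 1 point(s)
  x = 15: RHS = 16, y in [4, 13]  -> 2 point(s)
Affine points: 19. Add the point at infinity: total = 20.

#E(F_17) = 20


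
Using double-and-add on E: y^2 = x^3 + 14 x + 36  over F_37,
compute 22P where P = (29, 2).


k = 22 = 10110_2 (binary, LSB first: 01101)
Double-and-add from P = (29, 2):
  bit 0 = 0: acc unchanged = O
  bit 1 = 1: acc = O + (32, 10) = (32, 10)
  bit 2 = 1: acc = (32, 10) + (36, 24) = (9, 15)
  bit 3 = 0: acc unchanged = (9, 15)
  bit 4 = 1: acc = (9, 15) + (24, 32) = (14, 4)

22P = (14, 4)


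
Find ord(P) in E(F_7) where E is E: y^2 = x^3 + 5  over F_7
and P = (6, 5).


Compute successive multiples of P until we hit O:
  1P = (6, 5)
  2P = (3, 5)
  3P = (5, 2)
  4P = (5, 5)
  5P = (3, 2)
  6P = (6, 2)
  7P = O

ord(P) = 7


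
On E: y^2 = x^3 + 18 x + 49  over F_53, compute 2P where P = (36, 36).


Doubling: s = (3 x1^2 + a) / (2 y1)
s = (3*36^2 + 18) / (2*36) mod 53 = 41
x3 = s^2 - 2 x1 mod 53 = 41^2 - 2*36 = 19
y3 = s (x1 - x3) - y1 mod 53 = 41 * (36 - 19) - 36 = 25

2P = (19, 25)


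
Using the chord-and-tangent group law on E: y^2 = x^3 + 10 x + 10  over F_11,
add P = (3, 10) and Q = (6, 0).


P != Q, so use the chord formula.
s = (y2 - y1) / (x2 - x1) = (1) / (3) mod 11 = 4
x3 = s^2 - x1 - x2 mod 11 = 4^2 - 3 - 6 = 7
y3 = s (x1 - x3) - y1 mod 11 = 4 * (3 - 7) - 10 = 7

P + Q = (7, 7)


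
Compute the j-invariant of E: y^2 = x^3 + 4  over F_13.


Delta = -16(4 a^3 + 27 b^2) mod 13 = 4
-1728 * (4 a)^3 = -1728 * (4*0)^3 mod 13 = 0
j = 0 * 4^(-1) mod 13 = 0

j = 0 (mod 13)


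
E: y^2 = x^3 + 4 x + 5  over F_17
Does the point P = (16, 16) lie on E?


Check whether y^2 = x^3 + 4 x + 5 (mod 17) for (x, y) = (16, 16).
LHS: y^2 = 16^2 mod 17 = 1
RHS: x^3 + 4 x + 5 = 16^3 + 4*16 + 5 mod 17 = 0
LHS != RHS

No, not on the curve


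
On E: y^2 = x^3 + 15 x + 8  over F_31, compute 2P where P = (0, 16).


Doubling: s = (3 x1^2 + a) / (2 y1)
s = (3*0^2 + 15) / (2*16) mod 31 = 15
x3 = s^2 - 2 x1 mod 31 = 15^2 - 2*0 = 8
y3 = s (x1 - x3) - y1 mod 31 = 15 * (0 - 8) - 16 = 19

2P = (8, 19)


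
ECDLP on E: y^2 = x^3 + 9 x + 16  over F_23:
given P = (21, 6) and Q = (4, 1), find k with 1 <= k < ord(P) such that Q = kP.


Enumerate multiples of P until we hit Q = (4, 1):
  1P = (21, 6)
  2P = (20, 13)
  3P = (8, 18)
  4P = (12, 14)
  5P = (3, 1)
  6P = (0, 19)
  7P = (4, 1)
Match found at i = 7.

k = 7


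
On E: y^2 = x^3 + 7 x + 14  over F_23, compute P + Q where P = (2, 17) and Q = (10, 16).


P != Q, so use the chord formula.
s = (y2 - y1) / (x2 - x1) = (22) / (8) mod 23 = 20
x3 = s^2 - x1 - x2 mod 23 = 20^2 - 2 - 10 = 20
y3 = s (x1 - x3) - y1 mod 23 = 20 * (2 - 20) - 17 = 14

P + Q = (20, 14)


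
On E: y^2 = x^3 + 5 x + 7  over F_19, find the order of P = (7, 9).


Compute successive multiples of P until we hit O:
  1P = (7, 9)
  2P = (5, 10)
  3P = (12, 3)
  4P = (6, 5)
  5P = (3, 7)
  6P = (14, 16)
  7P = (18, 18)
  8P = (11, 5)
  ... (continuing to 21P)
  21P = O

ord(P) = 21


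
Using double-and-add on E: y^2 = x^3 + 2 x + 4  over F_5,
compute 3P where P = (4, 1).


k = 3 = 11_2 (binary, LSB first: 11)
Double-and-add from P = (4, 1):
  bit 0 = 1: acc = O + (4, 1) = (4, 1)
  bit 1 = 1: acc = (4, 1) + (2, 4) = (0, 3)

3P = (0, 3)


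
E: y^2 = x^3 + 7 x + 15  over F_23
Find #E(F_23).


For each x in F_23, count y with y^2 = x^3 + 7 x + 15 mod 23:
  x = 1: RHS = 0, y in [0]  -> 1 point(s)
  x = 7: RHS = 16, y in [4, 19]  -> 2 point(s)
  x = 8: RHS = 8, y in [10, 13]  -> 2 point(s)
  x = 9: RHS = 2, y in [5, 18]  -> 2 point(s)
  x = 10: RHS = 4, y in [2, 21]  -> 2 point(s)
  x = 13: RHS = 3, y in [7, 16]  -> 2 point(s)
  x = 18: RHS = 16, y in [4, 19]  -> 2 point(s)
  x = 20: RHS = 13, y in [6, 17]  -> 2 point(s)
  x = 21: RHS = 16, y in [4, 19]  -> 2 point(s)
Affine points: 17. Add the point at infinity: total = 18.

#E(F_23) = 18


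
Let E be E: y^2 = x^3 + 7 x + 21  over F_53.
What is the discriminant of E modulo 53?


4 a^3 + 27 b^2 = 4*7^3 + 27*21^2 = 1372 + 11907 = 13279
Delta = -16 * (13279) = -212464
Delta mod 53 = 13

Delta = 13 (mod 53)


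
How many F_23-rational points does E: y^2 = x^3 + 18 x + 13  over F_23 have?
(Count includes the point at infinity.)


For each x in F_23, count y with y^2 = x^3 + 18 x + 13 mod 23:
  x = 0: RHS = 13, y in [6, 17]  -> 2 point(s)
  x = 1: RHS = 9, y in [3, 20]  -> 2 point(s)
  x = 3: RHS = 2, y in [5, 18]  -> 2 point(s)
  x = 8: RHS = 2, y in [5, 18]  -> 2 point(s)
  x = 11: RHS = 1, y in [1, 22]  -> 2 point(s)
  x = 12: RHS = 2, y in [5, 18]  -> 2 point(s)
  x = 13: RHS = 6, y in [11, 12]  -> 2 point(s)
  x = 15: RHS = 1, y in [1, 22]  -> 2 point(s)
  x = 16: RHS = 4, y in [2, 21]  -> 2 point(s)
  x = 20: RHS = 1, y in [1, 22]  -> 2 point(s)
Affine points: 20. Add the point at infinity: total = 21.

#E(F_23) = 21


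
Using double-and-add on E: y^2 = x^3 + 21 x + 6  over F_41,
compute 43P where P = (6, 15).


k = 43 = 101011_2 (binary, LSB first: 110101)
Double-and-add from P = (6, 15):
  bit 0 = 1: acc = O + (6, 15) = (6, 15)
  bit 1 = 1: acc = (6, 15) + (11, 25) = (28, 23)
  bit 2 = 0: acc unchanged = (28, 23)
  bit 3 = 1: acc = (28, 23) + (34, 7) = (18, 5)
  bit 4 = 0: acc unchanged = (18, 5)
  bit 5 = 1: acc = (18, 5) + (16, 16) = (27, 24)

43P = (27, 24)


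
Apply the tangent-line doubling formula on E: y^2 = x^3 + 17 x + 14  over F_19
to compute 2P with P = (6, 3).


Doubling: s = (3 x1^2 + a) / (2 y1)
s = (3*6^2 + 17) / (2*3) mod 19 = 5
x3 = s^2 - 2 x1 mod 19 = 5^2 - 2*6 = 13
y3 = s (x1 - x3) - y1 mod 19 = 5 * (6 - 13) - 3 = 0

2P = (13, 0)


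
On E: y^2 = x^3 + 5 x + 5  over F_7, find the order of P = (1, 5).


Compute successive multiples of P until we hit O:
  1P = (1, 5)
  2P = (2, 4)
  3P = (5, 6)
  4P = (5, 1)
  5P = (2, 3)
  6P = (1, 2)
  7P = O

ord(P) = 7


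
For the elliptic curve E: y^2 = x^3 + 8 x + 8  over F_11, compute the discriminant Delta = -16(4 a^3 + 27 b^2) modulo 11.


4 a^3 + 27 b^2 = 4*8^3 + 27*8^2 = 2048 + 1728 = 3776
Delta = -16 * (3776) = -60416
Delta mod 11 = 7

Delta = 7 (mod 11)


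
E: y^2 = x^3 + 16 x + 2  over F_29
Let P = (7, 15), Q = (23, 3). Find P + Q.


P != Q, so use the chord formula.
s = (y2 - y1) / (x2 - x1) = (17) / (16) mod 29 = 21
x3 = s^2 - x1 - x2 mod 29 = 21^2 - 7 - 23 = 5
y3 = s (x1 - x3) - y1 mod 29 = 21 * (7 - 5) - 15 = 27

P + Q = (5, 27)


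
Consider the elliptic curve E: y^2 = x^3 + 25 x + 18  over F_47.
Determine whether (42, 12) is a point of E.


Check whether y^2 = x^3 + 25 x + 18 (mod 47) for (x, y) = (42, 12).
LHS: y^2 = 12^2 mod 47 = 3
RHS: x^3 + 25 x + 18 = 42^3 + 25*42 + 18 mod 47 = 3
LHS = RHS

Yes, on the curve


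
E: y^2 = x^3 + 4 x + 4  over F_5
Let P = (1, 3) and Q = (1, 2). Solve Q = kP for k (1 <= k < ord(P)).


Enumerate multiples of P until we hit Q = (1, 2):
  1P = (1, 3)
  2P = (2, 0)
  3P = (1, 2)
Match found at i = 3.

k = 3


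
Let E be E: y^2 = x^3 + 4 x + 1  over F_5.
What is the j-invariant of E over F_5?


Delta = -16(4 a^3 + 27 b^2) mod 5 = 2
-1728 * (4 a)^3 = -1728 * (4*4)^3 mod 5 = 2
j = 2 * 2^(-1) mod 5 = 1

j = 1 (mod 5)


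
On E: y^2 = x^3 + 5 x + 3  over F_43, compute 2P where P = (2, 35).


Doubling: s = (3 x1^2 + a) / (2 y1)
s = (3*2^2 + 5) / (2*35) mod 43 = 7
x3 = s^2 - 2 x1 mod 43 = 7^2 - 2*2 = 2
y3 = s (x1 - x3) - y1 mod 43 = 7 * (2 - 2) - 35 = 8

2P = (2, 8)


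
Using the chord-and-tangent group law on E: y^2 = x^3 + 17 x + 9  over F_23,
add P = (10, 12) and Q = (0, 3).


P != Q, so use the chord formula.
s = (y2 - y1) / (x2 - x1) = (14) / (13) mod 23 = 17
x3 = s^2 - x1 - x2 mod 23 = 17^2 - 10 - 0 = 3
y3 = s (x1 - x3) - y1 mod 23 = 17 * (10 - 3) - 12 = 15

P + Q = (3, 15)


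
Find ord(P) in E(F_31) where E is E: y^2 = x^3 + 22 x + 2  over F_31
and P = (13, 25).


Compute successive multiples of P until we hit O:
  1P = (13, 25)
  2P = (30, 14)
  3P = (28, 23)
  4P = (6, 3)
  5P = (1, 26)
  6P = (0, 23)
  7P = (5, 12)
  8P = (20, 14)
  ... (continuing to 39P)
  39P = O

ord(P) = 39


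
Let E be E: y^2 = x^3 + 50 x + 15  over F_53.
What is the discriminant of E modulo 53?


4 a^3 + 27 b^2 = 4*50^3 + 27*15^2 = 500000 + 6075 = 506075
Delta = -16 * (506075) = -8097200
Delta mod 53 = 34

Delta = 34 (mod 53)


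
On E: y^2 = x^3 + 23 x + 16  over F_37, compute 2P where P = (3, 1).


k = 2 = 10_2 (binary, LSB first: 01)
Double-and-add from P = (3, 1):
  bit 0 = 0: acc unchanged = O
  bit 1 = 1: acc = O + (27, 28) = (27, 28)

2P = (27, 28)


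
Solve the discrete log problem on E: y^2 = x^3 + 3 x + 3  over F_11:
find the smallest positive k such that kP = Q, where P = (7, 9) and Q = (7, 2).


Enumerate multiples of P until we hit Q = (7, 2):
  1P = (7, 9)
  2P = (9, 0)
  3P = (7, 2)
Match found at i = 3.

k = 3


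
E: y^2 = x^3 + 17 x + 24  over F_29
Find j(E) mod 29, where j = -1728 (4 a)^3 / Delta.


Delta = -16(4 a^3 + 27 b^2) mod 29 = 3
-1728 * (4 a)^3 = -1728 * (4*17)^3 mod 29 = 23
j = 23 * 3^(-1) mod 29 = 27

j = 27 (mod 29)


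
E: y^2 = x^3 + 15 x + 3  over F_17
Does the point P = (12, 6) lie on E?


Check whether y^2 = x^3 + 15 x + 3 (mod 17) for (x, y) = (12, 6).
LHS: y^2 = 6^2 mod 17 = 2
RHS: x^3 + 15 x + 3 = 12^3 + 15*12 + 3 mod 17 = 7
LHS != RHS

No, not on the curve


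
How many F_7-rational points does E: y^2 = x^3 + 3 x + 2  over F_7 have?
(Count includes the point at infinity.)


For each x in F_7, count y with y^2 = x^3 + 3 x + 2 mod 7:
  x = 0: RHS = 2, y in [3, 4]  -> 2 point(s)
  x = 2: RHS = 2, y in [3, 4]  -> 2 point(s)
  x = 4: RHS = 1, y in [1, 6]  -> 2 point(s)
  x = 5: RHS = 2, y in [3, 4]  -> 2 point(s)
Affine points: 8. Add the point at infinity: total = 9.

#E(F_7) = 9


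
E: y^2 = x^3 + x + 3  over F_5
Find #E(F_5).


For each x in F_5, count y with y^2 = x^3 + 1 x + 3 mod 5:
  x = 1: RHS = 0, y in [0]  -> 1 point(s)
  x = 4: RHS = 1, y in [1, 4]  -> 2 point(s)
Affine points: 3. Add the point at infinity: total = 4.

#E(F_5) = 4


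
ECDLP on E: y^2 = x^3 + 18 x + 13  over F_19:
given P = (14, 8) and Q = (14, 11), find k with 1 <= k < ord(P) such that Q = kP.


Enumerate multiples of P until we hit Q = (14, 11):
  1P = (14, 8)
  2P = (2, 0)
  3P = (14, 11)
Match found at i = 3.

k = 3


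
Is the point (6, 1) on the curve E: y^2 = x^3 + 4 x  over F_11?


Check whether y^2 = x^3 + 4 x + 0 (mod 11) for (x, y) = (6, 1).
LHS: y^2 = 1^2 mod 11 = 1
RHS: x^3 + 4 x + 0 = 6^3 + 4*6 + 0 mod 11 = 9
LHS != RHS

No, not on the curve


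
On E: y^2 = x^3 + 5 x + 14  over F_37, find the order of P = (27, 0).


Compute successive multiples of P until we hit O:
  1P = (27, 0)
  2P = O

ord(P) = 2


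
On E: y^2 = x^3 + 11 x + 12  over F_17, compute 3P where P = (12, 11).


k = 3 = 11_2 (binary, LSB first: 11)
Double-and-add from P = (12, 11):
  bit 0 = 1: acc = O + (12, 11) = (12, 11)
  bit 1 = 1: acc = (12, 11) + (8, 0) = (12, 6)

3P = (12, 6)


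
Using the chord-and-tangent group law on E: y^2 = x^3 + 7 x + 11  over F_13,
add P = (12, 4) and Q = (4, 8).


P != Q, so use the chord formula.
s = (y2 - y1) / (x2 - x1) = (4) / (5) mod 13 = 6
x3 = s^2 - x1 - x2 mod 13 = 6^2 - 12 - 4 = 7
y3 = s (x1 - x3) - y1 mod 13 = 6 * (12 - 7) - 4 = 0

P + Q = (7, 0)


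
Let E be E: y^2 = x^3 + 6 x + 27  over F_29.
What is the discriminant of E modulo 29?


4 a^3 + 27 b^2 = 4*6^3 + 27*27^2 = 864 + 19683 = 20547
Delta = -16 * (20547) = -328752
Delta mod 29 = 21

Delta = 21 (mod 29)


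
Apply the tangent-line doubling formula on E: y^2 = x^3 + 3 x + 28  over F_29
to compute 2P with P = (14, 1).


Doubling: s = (3 x1^2 + a) / (2 y1)
s = (3*14^2 + 3) / (2*1) mod 29 = 20
x3 = s^2 - 2 x1 mod 29 = 20^2 - 2*14 = 24
y3 = s (x1 - x3) - y1 mod 29 = 20 * (14 - 24) - 1 = 2

2P = (24, 2)


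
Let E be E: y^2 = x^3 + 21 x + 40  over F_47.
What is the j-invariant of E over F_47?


Delta = -16(4 a^3 + 27 b^2) mod 47 = 42
-1728 * (4 a)^3 = -1728 * (4*21)^3 mod 47 = 45
j = 45 * 42^(-1) mod 47 = 38

j = 38 (mod 47)


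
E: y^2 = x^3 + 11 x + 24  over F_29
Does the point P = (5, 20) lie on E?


Check whether y^2 = x^3 + 11 x + 24 (mod 29) for (x, y) = (5, 20).
LHS: y^2 = 20^2 mod 29 = 23
RHS: x^3 + 11 x + 24 = 5^3 + 11*5 + 24 mod 29 = 1
LHS != RHS

No, not on the curve


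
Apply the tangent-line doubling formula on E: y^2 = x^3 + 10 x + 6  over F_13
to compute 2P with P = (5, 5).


Doubling: s = (3 x1^2 + a) / (2 y1)
s = (3*5^2 + 10) / (2*5) mod 13 = 2
x3 = s^2 - 2 x1 mod 13 = 2^2 - 2*5 = 7
y3 = s (x1 - x3) - y1 mod 13 = 2 * (5 - 7) - 5 = 4

2P = (7, 4)


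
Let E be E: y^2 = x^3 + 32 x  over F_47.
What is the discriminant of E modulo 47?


4 a^3 + 27 b^2 = 4*32^3 + 27*0^2 = 131072 + 0 = 131072
Delta = -16 * (131072) = -2097152
Delta mod 47 = 35

Delta = 35 (mod 47)


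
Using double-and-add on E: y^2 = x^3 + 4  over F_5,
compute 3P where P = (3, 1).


k = 3 = 11_2 (binary, LSB first: 11)
Double-and-add from P = (3, 1):
  bit 0 = 1: acc = O + (3, 1) = (3, 1)
  bit 1 = 1: acc = (3, 1) + (0, 2) = (1, 0)

3P = (1, 0)


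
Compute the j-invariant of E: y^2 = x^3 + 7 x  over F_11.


Delta = -16(4 a^3 + 27 b^2) mod 11 = 4
-1728 * (4 a)^3 = -1728 * (4*7)^3 mod 11 = 4
j = 4 * 4^(-1) mod 11 = 1

j = 1 (mod 11)


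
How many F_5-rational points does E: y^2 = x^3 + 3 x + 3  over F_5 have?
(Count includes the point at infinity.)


For each x in F_5, count y with y^2 = x^3 + 3 x + 3 mod 5:
  x = 3: RHS = 4, y in [2, 3]  -> 2 point(s)
  x = 4: RHS = 4, y in [2, 3]  -> 2 point(s)
Affine points: 4. Add the point at infinity: total = 5.

#E(F_5) = 5


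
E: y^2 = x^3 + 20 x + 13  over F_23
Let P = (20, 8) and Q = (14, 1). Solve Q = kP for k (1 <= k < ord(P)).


Enumerate multiples of P until we hit Q = (14, 1):
  1P = (20, 8)
  2P = (14, 1)
Match found at i = 2.

k = 2


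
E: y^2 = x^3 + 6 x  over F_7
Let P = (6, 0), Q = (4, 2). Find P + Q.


P != Q, so use the chord formula.
s = (y2 - y1) / (x2 - x1) = (2) / (5) mod 7 = 6
x3 = s^2 - x1 - x2 mod 7 = 6^2 - 6 - 4 = 5
y3 = s (x1 - x3) - y1 mod 7 = 6 * (6 - 5) - 0 = 6

P + Q = (5, 6)


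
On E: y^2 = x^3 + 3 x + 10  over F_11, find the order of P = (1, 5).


Compute successive multiples of P until we hit O:
  1P = (1, 5)
  2P = (1, 6)
  3P = O

ord(P) = 3


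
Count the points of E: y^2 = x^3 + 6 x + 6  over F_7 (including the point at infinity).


For each x in F_7, count y with y^2 = x^3 + 6 x + 6 mod 7:
  x = 3: RHS = 2, y in [3, 4]  -> 2 point(s)
  x = 5: RHS = 0, y in [0]  -> 1 point(s)
Affine points: 3. Add the point at infinity: total = 4.

#E(F_7) = 4


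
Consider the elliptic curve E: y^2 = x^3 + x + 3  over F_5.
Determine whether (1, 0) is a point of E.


Check whether y^2 = x^3 + 1 x + 3 (mod 5) for (x, y) = (1, 0).
LHS: y^2 = 0^2 mod 5 = 0
RHS: x^3 + 1 x + 3 = 1^3 + 1*1 + 3 mod 5 = 0
LHS = RHS

Yes, on the curve


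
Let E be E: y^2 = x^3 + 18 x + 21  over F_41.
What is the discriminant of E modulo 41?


4 a^3 + 27 b^2 = 4*18^3 + 27*21^2 = 23328 + 11907 = 35235
Delta = -16 * (35235) = -563760
Delta mod 41 = 31

Delta = 31 (mod 41)


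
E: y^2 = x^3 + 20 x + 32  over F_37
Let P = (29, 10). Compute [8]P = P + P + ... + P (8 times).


k = 8 = 1000_2 (binary, LSB first: 0001)
Double-and-add from P = (29, 10):
  bit 0 = 0: acc unchanged = O
  bit 1 = 0: acc unchanged = O
  bit 2 = 0: acc unchanged = O
  bit 3 = 1: acc = O + (36, 23) = (36, 23)

8P = (36, 23)


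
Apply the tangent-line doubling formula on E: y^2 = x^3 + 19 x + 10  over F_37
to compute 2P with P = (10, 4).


Doubling: s = (3 x1^2 + a) / (2 y1)
s = (3*10^2 + 19) / (2*4) mod 37 = 26
x3 = s^2 - 2 x1 mod 37 = 26^2 - 2*10 = 27
y3 = s (x1 - x3) - y1 mod 37 = 26 * (10 - 27) - 4 = 35

2P = (27, 35)


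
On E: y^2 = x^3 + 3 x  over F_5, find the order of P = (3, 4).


Compute successive multiples of P until we hit O:
  1P = (3, 4)
  2P = (4, 1)
  3P = (2, 3)
  4P = (1, 3)
  5P = (0, 0)
  6P = (1, 2)
  7P = (2, 2)
  8P = (4, 4)
  ... (continuing to 10P)
  10P = O

ord(P) = 10


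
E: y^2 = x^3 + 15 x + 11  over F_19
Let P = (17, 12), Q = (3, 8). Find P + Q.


P != Q, so use the chord formula.
s = (y2 - y1) / (x2 - x1) = (15) / (5) mod 19 = 3
x3 = s^2 - x1 - x2 mod 19 = 3^2 - 17 - 3 = 8
y3 = s (x1 - x3) - y1 mod 19 = 3 * (17 - 8) - 12 = 15

P + Q = (8, 15)


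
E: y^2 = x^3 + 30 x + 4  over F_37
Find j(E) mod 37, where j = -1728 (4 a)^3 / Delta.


Delta = -16(4 a^3 + 27 b^2) mod 37 = 18
-1728 * (4 a)^3 = -1728 * (4*30)^3 mod 37 = 27
j = 27 * 18^(-1) mod 37 = 20

j = 20 (mod 37)


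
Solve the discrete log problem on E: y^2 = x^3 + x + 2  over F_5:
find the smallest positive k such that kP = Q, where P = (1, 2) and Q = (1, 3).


Enumerate multiples of P until we hit Q = (1, 3):
  1P = (1, 2)
  2P = (4, 0)
  3P = (1, 3)
Match found at i = 3.

k = 3


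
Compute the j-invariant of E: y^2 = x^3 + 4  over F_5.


Delta = -16(4 a^3 + 27 b^2) mod 5 = 3
-1728 * (4 a)^3 = -1728 * (4*0)^3 mod 5 = 0
j = 0 * 3^(-1) mod 5 = 0

j = 0 (mod 5)


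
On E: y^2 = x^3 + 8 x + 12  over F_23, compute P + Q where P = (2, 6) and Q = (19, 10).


P != Q, so use the chord formula.
s = (y2 - y1) / (x2 - x1) = (4) / (17) mod 23 = 7
x3 = s^2 - x1 - x2 mod 23 = 7^2 - 2 - 19 = 5
y3 = s (x1 - x3) - y1 mod 23 = 7 * (2 - 5) - 6 = 19

P + Q = (5, 19)


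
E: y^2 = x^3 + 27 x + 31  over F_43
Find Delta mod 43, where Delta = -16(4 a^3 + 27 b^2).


4 a^3 + 27 b^2 = 4*27^3 + 27*31^2 = 78732 + 25947 = 104679
Delta = -16 * (104679) = -1674864
Delta mod 43 = 29

Delta = 29 (mod 43)


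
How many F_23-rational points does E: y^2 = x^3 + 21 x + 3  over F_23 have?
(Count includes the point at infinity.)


For each x in F_23, count y with y^2 = x^3 + 21 x + 3 mod 23:
  x = 0: RHS = 3, y in [7, 16]  -> 2 point(s)
  x = 1: RHS = 2, y in [5, 18]  -> 2 point(s)
  x = 3: RHS = 1, y in [1, 22]  -> 2 point(s)
  x = 4: RHS = 13, y in [6, 17]  -> 2 point(s)
  x = 5: RHS = 3, y in [7, 16]  -> 2 point(s)
  x = 6: RHS = 0, y in [0]  -> 1 point(s)
  x = 8: RHS = 16, y in [4, 19]  -> 2 point(s)
  x = 9: RHS = 1, y in [1, 22]  -> 2 point(s)
  x = 11: RHS = 1, y in [1, 22]  -> 2 point(s)
  x = 13: RHS = 12, y in [9, 14]  -> 2 point(s)
  x = 15: RHS = 13, y in [6, 17]  -> 2 point(s)
  x = 17: RHS = 6, y in [11, 12]  -> 2 point(s)
  x = 18: RHS = 3, y in [7, 16]  -> 2 point(s)
  x = 19: RHS = 16, y in [4, 19]  -> 2 point(s)
  x = 22: RHS = 4, y in [2, 21]  -> 2 point(s)
Affine points: 29. Add the point at infinity: total = 30.

#E(F_23) = 30


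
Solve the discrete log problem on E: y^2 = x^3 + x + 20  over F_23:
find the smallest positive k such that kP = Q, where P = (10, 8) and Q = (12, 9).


Enumerate multiples of P until we hit Q = (12, 9):
  1P = (10, 8)
  2P = (12, 9)
Match found at i = 2.

k = 2


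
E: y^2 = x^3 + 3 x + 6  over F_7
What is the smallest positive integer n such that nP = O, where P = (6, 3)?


Compute successive multiples of P until we hit O:
  1P = (6, 3)
  2P = (3, 0)
  3P = (6, 4)
  4P = O

ord(P) = 4


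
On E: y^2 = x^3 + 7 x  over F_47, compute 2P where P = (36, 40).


Doubling: s = (3 x1^2 + a) / (2 y1)
s = (3*36^2 + 7) / (2*40) mod 47 = 34
x3 = s^2 - 2 x1 mod 47 = 34^2 - 2*36 = 3
y3 = s (x1 - x3) - y1 mod 47 = 34 * (36 - 3) - 40 = 1

2P = (3, 1)


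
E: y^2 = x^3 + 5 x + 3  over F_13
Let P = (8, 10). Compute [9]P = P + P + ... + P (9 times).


k = 9 = 1001_2 (binary, LSB first: 1001)
Double-and-add from P = (8, 10):
  bit 0 = 1: acc = O + (8, 10) = (8, 10)
  bit 1 = 0: acc unchanged = (8, 10)
  bit 2 = 0: acc unchanged = (8, 10)
  bit 3 = 1: acc = (8, 10) + (7, 2) = (10, 0)

9P = (10, 0)


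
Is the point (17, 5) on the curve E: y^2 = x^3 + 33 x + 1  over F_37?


Check whether y^2 = x^3 + 33 x + 1 (mod 37) for (x, y) = (17, 5).
LHS: y^2 = 5^2 mod 37 = 25
RHS: x^3 + 33 x + 1 = 17^3 + 33*17 + 1 mod 37 = 36
LHS != RHS

No, not on the curve


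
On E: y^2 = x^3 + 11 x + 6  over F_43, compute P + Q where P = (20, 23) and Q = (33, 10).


P != Q, so use the chord formula.
s = (y2 - y1) / (x2 - x1) = (30) / (13) mod 43 = 42
x3 = s^2 - x1 - x2 mod 43 = 42^2 - 20 - 33 = 34
y3 = s (x1 - x3) - y1 mod 43 = 42 * (20 - 34) - 23 = 34

P + Q = (34, 34)


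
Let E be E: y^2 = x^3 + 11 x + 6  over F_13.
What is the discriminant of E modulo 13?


4 a^3 + 27 b^2 = 4*11^3 + 27*6^2 = 5324 + 972 = 6296
Delta = -16 * (6296) = -100736
Delta mod 13 = 1

Delta = 1 (mod 13)


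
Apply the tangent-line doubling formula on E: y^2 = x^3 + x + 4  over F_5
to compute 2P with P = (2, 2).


Doubling: s = (3 x1^2 + a) / (2 y1)
s = (3*2^2 + 1) / (2*2) mod 5 = 2
x3 = s^2 - 2 x1 mod 5 = 2^2 - 2*2 = 0
y3 = s (x1 - x3) - y1 mod 5 = 2 * (2 - 0) - 2 = 2

2P = (0, 2)


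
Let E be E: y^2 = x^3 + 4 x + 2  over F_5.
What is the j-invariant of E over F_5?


Delta = -16(4 a^3 + 27 b^2) mod 5 = 1
-1728 * (4 a)^3 = -1728 * (4*4)^3 mod 5 = 2
j = 2 * 1^(-1) mod 5 = 2

j = 2 (mod 5)


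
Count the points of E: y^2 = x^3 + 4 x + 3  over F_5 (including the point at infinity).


For each x in F_5, count y with y^2 = x^3 + 4 x + 3 mod 5:
  x = 2: RHS = 4, y in [2, 3]  -> 2 point(s)
Affine points: 2. Add the point at infinity: total = 3.

#E(F_5) = 3


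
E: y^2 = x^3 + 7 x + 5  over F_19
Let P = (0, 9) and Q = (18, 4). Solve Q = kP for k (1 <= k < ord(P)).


Enumerate multiples of P until we hit Q = (18, 4):
  1P = (0, 9)
  2P = (11, 11)
  3P = (14, 4)
  4P = (6, 4)
  5P = (10, 12)
  6P = (7, 6)
  7P = (18, 15)
  8P = (18, 4)
Match found at i = 8.

k = 8


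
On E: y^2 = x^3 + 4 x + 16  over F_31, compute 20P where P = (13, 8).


k = 20 = 10100_2 (binary, LSB first: 00101)
Double-and-add from P = (13, 8):
  bit 0 = 0: acc unchanged = O
  bit 1 = 0: acc unchanged = O
  bit 2 = 1: acc = O + (8, 8) = (8, 8)
  bit 3 = 0: acc unchanged = (8, 8)
  bit 4 = 1: acc = (8, 8) + (12, 26) = (8, 23)

20P = (8, 23)


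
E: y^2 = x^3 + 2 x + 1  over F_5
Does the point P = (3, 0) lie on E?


Check whether y^2 = x^3 + 2 x + 1 (mod 5) for (x, y) = (3, 0).
LHS: y^2 = 0^2 mod 5 = 0
RHS: x^3 + 2 x + 1 = 3^3 + 2*3 + 1 mod 5 = 4
LHS != RHS

No, not on the curve


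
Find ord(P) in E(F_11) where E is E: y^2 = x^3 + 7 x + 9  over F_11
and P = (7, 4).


Compute successive multiples of P until we hit O:
  1P = (7, 4)
  2P = (8, 7)
  3P = (5, 2)
  4P = (0, 3)
  5P = (2, 3)
  6P = (6, 5)
  7P = (10, 10)
  8P = (9, 3)
  ... (continuing to 17P)
  17P = O

ord(P) = 17


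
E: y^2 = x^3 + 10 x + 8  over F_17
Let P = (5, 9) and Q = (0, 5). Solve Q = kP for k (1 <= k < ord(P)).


Enumerate multiples of P until we hit Q = (0, 5):
  1P = (5, 9)
  2P = (7, 8)
  3P = (1, 6)
  4P = (2, 6)
  5P = (11, 2)
  6P = (0, 5)
Match found at i = 6.

k = 6


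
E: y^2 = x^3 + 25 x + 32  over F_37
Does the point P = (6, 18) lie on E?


Check whether y^2 = x^3 + 25 x + 32 (mod 37) for (x, y) = (6, 18).
LHS: y^2 = 18^2 mod 37 = 28
RHS: x^3 + 25 x + 32 = 6^3 + 25*6 + 32 mod 37 = 28
LHS = RHS

Yes, on the curve


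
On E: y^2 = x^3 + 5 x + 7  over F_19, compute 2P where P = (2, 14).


k = 2 = 10_2 (binary, LSB first: 01)
Double-and-add from P = (2, 14):
  bit 0 = 0: acc unchanged = O
  bit 1 = 1: acc = O + (12, 3) = (12, 3)

2P = (12, 3)


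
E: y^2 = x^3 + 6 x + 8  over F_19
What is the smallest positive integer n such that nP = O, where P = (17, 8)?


Compute successive multiples of P until we hit O:
  1P = (17, 8)
  2P = (2, 16)
  3P = (4, 18)
  4P = (5, 12)
  5P = (14, 10)
  6P = (18, 18)
  7P = (8, 6)
  8P = (10, 2)
  ... (continuing to 19P)
  19P = O

ord(P) = 19


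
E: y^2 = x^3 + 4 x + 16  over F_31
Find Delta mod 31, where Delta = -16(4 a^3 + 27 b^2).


4 a^3 + 27 b^2 = 4*4^3 + 27*16^2 = 256 + 6912 = 7168
Delta = -16 * (7168) = -114688
Delta mod 31 = 12

Delta = 12 (mod 31)


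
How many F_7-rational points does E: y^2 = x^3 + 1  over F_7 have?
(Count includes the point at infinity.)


For each x in F_7, count y with y^2 = x^3 + 0 x + 1 mod 7:
  x = 0: RHS = 1, y in [1, 6]  -> 2 point(s)
  x = 1: RHS = 2, y in [3, 4]  -> 2 point(s)
  x = 2: RHS = 2, y in [3, 4]  -> 2 point(s)
  x = 3: RHS = 0, y in [0]  -> 1 point(s)
  x = 4: RHS = 2, y in [3, 4]  -> 2 point(s)
  x = 5: RHS = 0, y in [0]  -> 1 point(s)
  x = 6: RHS = 0, y in [0]  -> 1 point(s)
Affine points: 11. Add the point at infinity: total = 12.

#E(F_7) = 12


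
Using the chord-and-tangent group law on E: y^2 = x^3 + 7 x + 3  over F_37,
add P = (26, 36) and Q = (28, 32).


P != Q, so use the chord formula.
s = (y2 - y1) / (x2 - x1) = (33) / (2) mod 37 = 35
x3 = s^2 - x1 - x2 mod 37 = 35^2 - 26 - 28 = 24
y3 = s (x1 - x3) - y1 mod 37 = 35 * (26 - 24) - 36 = 34

P + Q = (24, 34)


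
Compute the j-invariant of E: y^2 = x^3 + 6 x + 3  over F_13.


Delta = -16(4 a^3 + 27 b^2) mod 13 = 7
-1728 * (4 a)^3 = -1728 * (4*6)^3 mod 13 = 5
j = 5 * 7^(-1) mod 13 = 10

j = 10 (mod 13)


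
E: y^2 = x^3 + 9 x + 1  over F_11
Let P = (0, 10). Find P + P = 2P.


Doubling: s = (3 x1^2 + a) / (2 y1)
s = (3*0^2 + 9) / (2*10) mod 11 = 1
x3 = s^2 - 2 x1 mod 11 = 1^2 - 2*0 = 1
y3 = s (x1 - x3) - y1 mod 11 = 1 * (0 - 1) - 10 = 0

2P = (1, 0)


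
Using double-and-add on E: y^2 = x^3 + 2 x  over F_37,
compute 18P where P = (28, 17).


k = 18 = 10010_2 (binary, LSB first: 01001)
Double-and-add from P = (28, 17):
  bit 0 = 0: acc unchanged = O
  bit 1 = 1: acc = O + (11, 13) = (11, 13)
  bit 2 = 0: acc unchanged = (11, 13)
  bit 3 = 0: acc unchanged = (11, 13)
  bit 4 = 1: acc = (11, 13) + (27, 4) = (9, 9)

18P = (9, 9)


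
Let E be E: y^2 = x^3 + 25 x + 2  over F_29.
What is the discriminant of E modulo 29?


4 a^3 + 27 b^2 = 4*25^3 + 27*2^2 = 62500 + 108 = 62608
Delta = -16 * (62608) = -1001728
Delta mod 29 = 19

Delta = 19 (mod 29)


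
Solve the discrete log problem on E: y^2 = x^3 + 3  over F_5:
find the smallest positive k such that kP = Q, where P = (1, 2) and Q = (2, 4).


Enumerate multiples of P until we hit Q = (2, 4):
  1P = (1, 2)
  2P = (2, 1)
  3P = (3, 0)
  4P = (2, 4)
Match found at i = 4.

k = 4


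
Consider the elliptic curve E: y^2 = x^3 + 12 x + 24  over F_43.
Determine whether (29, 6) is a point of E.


Check whether y^2 = x^3 + 12 x + 24 (mod 43) for (x, y) = (29, 6).
LHS: y^2 = 6^2 mod 43 = 36
RHS: x^3 + 12 x + 24 = 29^3 + 12*29 + 24 mod 43 = 36
LHS = RHS

Yes, on the curve


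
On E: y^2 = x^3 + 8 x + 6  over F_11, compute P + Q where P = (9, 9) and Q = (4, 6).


P != Q, so use the chord formula.
s = (y2 - y1) / (x2 - x1) = (8) / (6) mod 11 = 5
x3 = s^2 - x1 - x2 mod 11 = 5^2 - 9 - 4 = 1
y3 = s (x1 - x3) - y1 mod 11 = 5 * (9 - 1) - 9 = 9

P + Q = (1, 9)


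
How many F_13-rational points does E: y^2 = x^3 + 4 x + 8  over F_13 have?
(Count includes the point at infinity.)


For each x in F_13, count y with y^2 = x^3 + 4 x + 8 mod 13:
  x = 1: RHS = 0, y in [0]  -> 1 point(s)
  x = 4: RHS = 10, y in [6, 7]  -> 2 point(s)
  x = 5: RHS = 10, y in [6, 7]  -> 2 point(s)
  x = 6: RHS = 1, y in [1, 12]  -> 2 point(s)
  x = 12: RHS = 3, y in [4, 9]  -> 2 point(s)
Affine points: 9. Add the point at infinity: total = 10.

#E(F_13) = 10


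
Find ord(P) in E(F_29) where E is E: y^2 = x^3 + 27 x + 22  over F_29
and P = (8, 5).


Compute successive multiples of P until we hit O:
  1P = (8, 5)
  2P = (26, 1)
  3P = (4, 7)
  4P = (10, 25)
  5P = (24, 9)
  6P = (17, 0)
  7P = (24, 20)
  8P = (10, 4)
  ... (continuing to 12P)
  12P = O

ord(P) = 12


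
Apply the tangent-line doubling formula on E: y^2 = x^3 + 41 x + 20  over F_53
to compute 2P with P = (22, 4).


Doubling: s = (3 x1^2 + a) / (2 y1)
s = (3*22^2 + 41) / (2*4) mod 53 = 21
x3 = s^2 - 2 x1 mod 53 = 21^2 - 2*22 = 26
y3 = s (x1 - x3) - y1 mod 53 = 21 * (22 - 26) - 4 = 18

2P = (26, 18)


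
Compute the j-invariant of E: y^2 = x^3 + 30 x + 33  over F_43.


Delta = -16(4 a^3 + 27 b^2) mod 43 = 13
-1728 * (4 a)^3 = -1728 * (4*30)^3 mod 43 = 27
j = 27 * 13^(-1) mod 43 = 12

j = 12 (mod 43)


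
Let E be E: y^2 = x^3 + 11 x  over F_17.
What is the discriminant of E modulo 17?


4 a^3 + 27 b^2 = 4*11^3 + 27*0^2 = 5324 + 0 = 5324
Delta = -16 * (5324) = -85184
Delta mod 17 = 3

Delta = 3 (mod 17)


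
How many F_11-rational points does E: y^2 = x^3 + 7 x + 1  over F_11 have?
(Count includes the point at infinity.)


For each x in F_11, count y with y^2 = x^3 + 7 x + 1 mod 11:
  x = 0: RHS = 1, y in [1, 10]  -> 2 point(s)
  x = 1: RHS = 9, y in [3, 8]  -> 2 point(s)
  x = 2: RHS = 1, y in [1, 10]  -> 2 point(s)
  x = 3: RHS = 5, y in [4, 7]  -> 2 point(s)
  x = 4: RHS = 5, y in [4, 7]  -> 2 point(s)
  x = 9: RHS = 1, y in [1, 10]  -> 2 point(s)
  x = 10: RHS = 4, y in [2, 9]  -> 2 point(s)
Affine points: 14. Add the point at infinity: total = 15.

#E(F_11) = 15


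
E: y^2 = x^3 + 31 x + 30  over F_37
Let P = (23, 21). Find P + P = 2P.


Doubling: s = (3 x1^2 + a) / (2 y1)
s = (3*23^2 + 31) / (2*21) mod 37 = 35
x3 = s^2 - 2 x1 mod 37 = 35^2 - 2*23 = 32
y3 = s (x1 - x3) - y1 mod 37 = 35 * (23 - 32) - 21 = 34

2P = (32, 34)


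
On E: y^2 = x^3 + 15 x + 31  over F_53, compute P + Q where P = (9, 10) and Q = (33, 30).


P != Q, so use the chord formula.
s = (y2 - y1) / (x2 - x1) = (20) / (24) mod 53 = 45
x3 = s^2 - x1 - x2 mod 53 = 45^2 - 9 - 33 = 22
y3 = s (x1 - x3) - y1 mod 53 = 45 * (9 - 22) - 10 = 41

P + Q = (22, 41)


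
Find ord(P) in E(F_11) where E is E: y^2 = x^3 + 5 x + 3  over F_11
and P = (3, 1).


Compute successive multiples of P until we hit O:
  1P = (3, 1)
  2P = (8, 7)
  3P = (1, 8)
  4P = (0, 5)
  5P = (0, 6)
  6P = (1, 3)
  7P = (8, 4)
  8P = (3, 10)
  ... (continuing to 9P)
  9P = O

ord(P) = 9


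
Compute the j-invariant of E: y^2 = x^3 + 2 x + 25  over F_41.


Delta = -16(4 a^3 + 27 b^2) mod 41 = 6
-1728 * (4 a)^3 = -1728 * (4*2)^3 mod 41 = 3
j = 3 * 6^(-1) mod 41 = 21

j = 21 (mod 41)


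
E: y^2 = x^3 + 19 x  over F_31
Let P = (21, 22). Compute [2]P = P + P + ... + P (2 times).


k = 2 = 10_2 (binary, LSB first: 01)
Double-and-add from P = (21, 22):
  bit 0 = 0: acc unchanged = O
  bit 1 = 1: acc = O + (28, 28) = (28, 28)

2P = (28, 28)


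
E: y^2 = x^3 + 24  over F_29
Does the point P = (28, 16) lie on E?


Check whether y^2 = x^3 + 0 x + 24 (mod 29) for (x, y) = (28, 16).
LHS: y^2 = 16^2 mod 29 = 24
RHS: x^3 + 0 x + 24 = 28^3 + 0*28 + 24 mod 29 = 23
LHS != RHS

No, not on the curve


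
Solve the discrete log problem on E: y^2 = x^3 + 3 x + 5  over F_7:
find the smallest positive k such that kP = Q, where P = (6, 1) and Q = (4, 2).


Enumerate multiples of P until we hit Q = (4, 2):
  1P = (6, 1)
  2P = (4, 5)
  3P = (1, 3)
  4P = (1, 4)
  5P = (4, 2)
Match found at i = 5.

k = 5


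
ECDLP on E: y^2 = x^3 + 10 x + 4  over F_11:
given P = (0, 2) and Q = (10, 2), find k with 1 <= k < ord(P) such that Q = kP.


Enumerate multiples of P until we hit Q = (10, 2):
  1P = (0, 2)
  2P = (9, 3)
  3P = (5, 6)
  4P = (4, 8)
  5P = (1, 2)
  6P = (10, 9)
  7P = (6, 7)
  8P = (6, 4)
  9P = (10, 2)
Match found at i = 9.

k = 9


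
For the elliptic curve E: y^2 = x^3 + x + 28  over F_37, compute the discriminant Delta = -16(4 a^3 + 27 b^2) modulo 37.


4 a^3 + 27 b^2 = 4*1^3 + 27*28^2 = 4 + 21168 = 21172
Delta = -16 * (21172) = -338752
Delta mod 37 = 20

Delta = 20 (mod 37)


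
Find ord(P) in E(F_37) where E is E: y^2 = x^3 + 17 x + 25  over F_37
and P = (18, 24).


Compute successive multiples of P until we hit O:
  1P = (18, 24)
  2P = (11, 10)
  3P = (12, 25)
  4P = (6, 11)
  5P = (17, 11)
  6P = (23, 22)
  7P = (8, 9)
  8P = (4, 34)
  ... (continuing to 46P)
  46P = O

ord(P) = 46


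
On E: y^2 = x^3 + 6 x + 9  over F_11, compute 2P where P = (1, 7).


Doubling: s = (3 x1^2 + a) / (2 y1)
s = (3*1^2 + 6) / (2*7) mod 11 = 3
x3 = s^2 - 2 x1 mod 11 = 3^2 - 2*1 = 7
y3 = s (x1 - x3) - y1 mod 11 = 3 * (1 - 7) - 7 = 8

2P = (7, 8)


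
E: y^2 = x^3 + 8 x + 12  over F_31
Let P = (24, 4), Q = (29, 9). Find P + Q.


P != Q, so use the chord formula.
s = (y2 - y1) / (x2 - x1) = (5) / (5) mod 31 = 1
x3 = s^2 - x1 - x2 mod 31 = 1^2 - 24 - 29 = 10
y3 = s (x1 - x3) - y1 mod 31 = 1 * (24 - 10) - 4 = 10

P + Q = (10, 10)


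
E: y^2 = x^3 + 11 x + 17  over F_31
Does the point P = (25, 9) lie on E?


Check whether y^2 = x^3 + 11 x + 17 (mod 31) for (x, y) = (25, 9).
LHS: y^2 = 9^2 mod 31 = 19
RHS: x^3 + 11 x + 17 = 25^3 + 11*25 + 17 mod 31 = 14
LHS != RHS

No, not on the curve


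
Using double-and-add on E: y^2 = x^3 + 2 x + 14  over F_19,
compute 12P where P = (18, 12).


k = 12 = 1100_2 (binary, LSB first: 0011)
Double-and-add from P = (18, 12):
  bit 0 = 0: acc unchanged = O
  bit 1 = 0: acc unchanged = O
  bit 2 = 1: acc = O + (1, 13) = (1, 13)
  bit 3 = 1: acc = (1, 13) + (2, 8) = (3, 16)

12P = (3, 16)


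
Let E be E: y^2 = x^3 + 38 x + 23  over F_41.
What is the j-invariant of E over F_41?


Delta = -16(4 a^3 + 27 b^2) mod 41 = 12
-1728 * (4 a)^3 = -1728 * (4*38)^3 mod 41 = 36
j = 36 * 12^(-1) mod 41 = 3

j = 3 (mod 41)


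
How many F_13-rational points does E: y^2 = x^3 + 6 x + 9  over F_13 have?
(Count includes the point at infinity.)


For each x in F_13, count y with y^2 = x^3 + 6 x + 9 mod 13:
  x = 0: RHS = 9, y in [3, 10]  -> 2 point(s)
  x = 1: RHS = 3, y in [4, 9]  -> 2 point(s)
  x = 2: RHS = 3, y in [4, 9]  -> 2 point(s)
  x = 6: RHS = 1, y in [1, 12]  -> 2 point(s)
  x = 7: RHS = 4, y in [2, 11]  -> 2 point(s)
  x = 8: RHS = 10, y in [6, 7]  -> 2 point(s)
  x = 9: RHS = 12, y in [5, 8]  -> 2 point(s)
  x = 10: RHS = 3, y in [4, 9]  -> 2 point(s)
Affine points: 16. Add the point at infinity: total = 17.

#E(F_13) = 17


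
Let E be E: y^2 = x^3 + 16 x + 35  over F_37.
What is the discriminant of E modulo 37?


4 a^3 + 27 b^2 = 4*16^3 + 27*35^2 = 16384 + 33075 = 49459
Delta = -16 * (49459) = -791344
Delta mod 37 = 12

Delta = 12 (mod 37)


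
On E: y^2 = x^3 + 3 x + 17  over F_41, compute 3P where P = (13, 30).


k = 3 = 11_2 (binary, LSB first: 11)
Double-and-add from P = (13, 30):
  bit 0 = 1: acc = O + (13, 30) = (13, 30)
  bit 1 = 1: acc = (13, 30) + (36, 0) = (13, 11)

3P = (13, 11)


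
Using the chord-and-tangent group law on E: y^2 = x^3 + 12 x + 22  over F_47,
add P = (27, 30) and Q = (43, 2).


P != Q, so use the chord formula.
s = (y2 - y1) / (x2 - x1) = (19) / (16) mod 47 = 10
x3 = s^2 - x1 - x2 mod 47 = 10^2 - 27 - 43 = 30
y3 = s (x1 - x3) - y1 mod 47 = 10 * (27 - 30) - 30 = 34

P + Q = (30, 34)


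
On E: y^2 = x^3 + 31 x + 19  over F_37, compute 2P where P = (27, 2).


Doubling: s = (3 x1^2 + a) / (2 y1)
s = (3*27^2 + 31) / (2*2) mod 37 = 18
x3 = s^2 - 2 x1 mod 37 = 18^2 - 2*27 = 11
y3 = s (x1 - x3) - y1 mod 37 = 18 * (27 - 11) - 2 = 27

2P = (11, 27)


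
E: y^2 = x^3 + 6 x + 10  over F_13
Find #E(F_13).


For each x in F_13, count y with y^2 = x^3 + 6 x + 10 mod 13:
  x = 0: RHS = 10, y in [6, 7]  -> 2 point(s)
  x = 1: RHS = 4, y in [2, 11]  -> 2 point(s)
  x = 2: RHS = 4, y in [2, 11]  -> 2 point(s)
  x = 3: RHS = 3, y in [4, 9]  -> 2 point(s)
  x = 5: RHS = 9, y in [3, 10]  -> 2 point(s)
  x = 9: RHS = 0, y in [0]  -> 1 point(s)
  x = 10: RHS = 4, y in [2, 11]  -> 2 point(s)
  x = 11: RHS = 3, y in [4, 9]  -> 2 point(s)
  x = 12: RHS = 3, y in [4, 9]  -> 2 point(s)
Affine points: 17. Add the point at infinity: total = 18.

#E(F_13) = 18


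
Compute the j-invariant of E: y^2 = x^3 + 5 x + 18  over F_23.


Delta = -16(4 a^3 + 27 b^2) mod 23 = 14
-1728 * (4 a)^3 = -1728 * (4*5)^3 mod 23 = 12
j = 12 * 14^(-1) mod 23 = 14

j = 14 (mod 23)


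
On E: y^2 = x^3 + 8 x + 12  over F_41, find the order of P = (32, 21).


Compute successive multiples of P until we hit O:
  1P = (32, 21)
  2P = (2, 6)
  3P = (38, 17)
  4P = (17, 10)
  5P = (37, 30)
  6P = (31, 30)
  7P = (18, 17)
  8P = (12, 14)
  ... (continuing to 33P)
  33P = O

ord(P) = 33


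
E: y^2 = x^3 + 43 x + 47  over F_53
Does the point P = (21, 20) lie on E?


Check whether y^2 = x^3 + 43 x + 47 (mod 53) for (x, y) = (21, 20).
LHS: y^2 = 20^2 mod 53 = 29
RHS: x^3 + 43 x + 47 = 21^3 + 43*21 + 47 mod 53 = 35
LHS != RHS

No, not on the curve


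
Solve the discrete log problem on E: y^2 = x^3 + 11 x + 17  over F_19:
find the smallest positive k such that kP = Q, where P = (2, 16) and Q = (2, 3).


Enumerate multiples of P until we hit Q = (2, 3):
  1P = (2, 16)
  2P = (7, 0)
  3P = (2, 3)
Match found at i = 3.

k = 3


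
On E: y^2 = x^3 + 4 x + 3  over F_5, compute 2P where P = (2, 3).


Doubling: s = (3 x1^2 + a) / (2 y1)
s = (3*2^2 + 4) / (2*3) mod 5 = 1
x3 = s^2 - 2 x1 mod 5 = 1^2 - 2*2 = 2
y3 = s (x1 - x3) - y1 mod 5 = 1 * (2 - 2) - 3 = 2

2P = (2, 2)


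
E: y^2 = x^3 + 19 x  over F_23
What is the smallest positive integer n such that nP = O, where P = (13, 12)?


Compute successive multiples of P until we hit O:
  1P = (13, 12)
  2P = (6, 13)
  3P = (12, 1)
  4P = (4, 18)
  5P = (9, 16)
  6P = (2, 0)
  7P = (9, 7)
  8P = (4, 5)
  ... (continuing to 12P)
  12P = O

ord(P) = 12


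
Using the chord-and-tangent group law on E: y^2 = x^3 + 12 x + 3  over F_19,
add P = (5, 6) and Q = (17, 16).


P != Q, so use the chord formula.
s = (y2 - y1) / (x2 - x1) = (10) / (12) mod 19 = 4
x3 = s^2 - x1 - x2 mod 19 = 4^2 - 5 - 17 = 13
y3 = s (x1 - x3) - y1 mod 19 = 4 * (5 - 13) - 6 = 0

P + Q = (13, 0)


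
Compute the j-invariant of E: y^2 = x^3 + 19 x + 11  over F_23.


Delta = -16(4 a^3 + 27 b^2) mod 23 = 9
-1728 * (4 a)^3 = -1728 * (4*19)^3 mod 23 = 6
j = 6 * 9^(-1) mod 23 = 16

j = 16 (mod 23)


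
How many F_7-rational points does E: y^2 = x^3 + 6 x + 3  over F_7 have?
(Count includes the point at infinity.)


For each x in F_7, count y with y^2 = x^3 + 6 x + 3 mod 7:
  x = 2: RHS = 2, y in [3, 4]  -> 2 point(s)
  x = 4: RHS = 0, y in [0]  -> 1 point(s)
  x = 5: RHS = 4, y in [2, 5]  -> 2 point(s)
Affine points: 5. Add the point at infinity: total = 6.

#E(F_7) = 6


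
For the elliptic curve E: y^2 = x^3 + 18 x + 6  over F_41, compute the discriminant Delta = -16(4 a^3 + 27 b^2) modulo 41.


4 a^3 + 27 b^2 = 4*18^3 + 27*6^2 = 23328 + 972 = 24300
Delta = -16 * (24300) = -388800
Delta mod 41 = 3

Delta = 3 (mod 41)


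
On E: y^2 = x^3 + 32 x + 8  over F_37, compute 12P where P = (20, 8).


k = 12 = 1100_2 (binary, LSB first: 0011)
Double-and-add from P = (20, 8):
  bit 0 = 0: acc unchanged = O
  bit 1 = 0: acc unchanged = O
  bit 2 = 1: acc = O + (35, 26) = (35, 26)
  bit 3 = 1: acc = (35, 26) + (8, 31) = (22, 36)

12P = (22, 36)


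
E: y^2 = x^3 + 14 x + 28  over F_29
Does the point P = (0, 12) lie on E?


Check whether y^2 = x^3 + 14 x + 28 (mod 29) for (x, y) = (0, 12).
LHS: y^2 = 12^2 mod 29 = 28
RHS: x^3 + 14 x + 28 = 0^3 + 14*0 + 28 mod 29 = 28
LHS = RHS

Yes, on the curve


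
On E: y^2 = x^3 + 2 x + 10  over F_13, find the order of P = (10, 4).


Compute successive multiples of P until we hit O:
  1P = (10, 4)
  2P = (10, 9)
  3P = O

ord(P) = 3


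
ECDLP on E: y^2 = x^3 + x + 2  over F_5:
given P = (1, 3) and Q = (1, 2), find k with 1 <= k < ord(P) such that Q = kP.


Enumerate multiples of P until we hit Q = (1, 2):
  1P = (1, 3)
  2P = (4, 0)
  3P = (1, 2)
Match found at i = 3.

k = 3


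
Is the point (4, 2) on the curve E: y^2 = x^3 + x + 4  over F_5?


Check whether y^2 = x^3 + 1 x + 4 (mod 5) for (x, y) = (4, 2).
LHS: y^2 = 2^2 mod 5 = 4
RHS: x^3 + 1 x + 4 = 4^3 + 1*4 + 4 mod 5 = 2
LHS != RHS

No, not on the curve
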